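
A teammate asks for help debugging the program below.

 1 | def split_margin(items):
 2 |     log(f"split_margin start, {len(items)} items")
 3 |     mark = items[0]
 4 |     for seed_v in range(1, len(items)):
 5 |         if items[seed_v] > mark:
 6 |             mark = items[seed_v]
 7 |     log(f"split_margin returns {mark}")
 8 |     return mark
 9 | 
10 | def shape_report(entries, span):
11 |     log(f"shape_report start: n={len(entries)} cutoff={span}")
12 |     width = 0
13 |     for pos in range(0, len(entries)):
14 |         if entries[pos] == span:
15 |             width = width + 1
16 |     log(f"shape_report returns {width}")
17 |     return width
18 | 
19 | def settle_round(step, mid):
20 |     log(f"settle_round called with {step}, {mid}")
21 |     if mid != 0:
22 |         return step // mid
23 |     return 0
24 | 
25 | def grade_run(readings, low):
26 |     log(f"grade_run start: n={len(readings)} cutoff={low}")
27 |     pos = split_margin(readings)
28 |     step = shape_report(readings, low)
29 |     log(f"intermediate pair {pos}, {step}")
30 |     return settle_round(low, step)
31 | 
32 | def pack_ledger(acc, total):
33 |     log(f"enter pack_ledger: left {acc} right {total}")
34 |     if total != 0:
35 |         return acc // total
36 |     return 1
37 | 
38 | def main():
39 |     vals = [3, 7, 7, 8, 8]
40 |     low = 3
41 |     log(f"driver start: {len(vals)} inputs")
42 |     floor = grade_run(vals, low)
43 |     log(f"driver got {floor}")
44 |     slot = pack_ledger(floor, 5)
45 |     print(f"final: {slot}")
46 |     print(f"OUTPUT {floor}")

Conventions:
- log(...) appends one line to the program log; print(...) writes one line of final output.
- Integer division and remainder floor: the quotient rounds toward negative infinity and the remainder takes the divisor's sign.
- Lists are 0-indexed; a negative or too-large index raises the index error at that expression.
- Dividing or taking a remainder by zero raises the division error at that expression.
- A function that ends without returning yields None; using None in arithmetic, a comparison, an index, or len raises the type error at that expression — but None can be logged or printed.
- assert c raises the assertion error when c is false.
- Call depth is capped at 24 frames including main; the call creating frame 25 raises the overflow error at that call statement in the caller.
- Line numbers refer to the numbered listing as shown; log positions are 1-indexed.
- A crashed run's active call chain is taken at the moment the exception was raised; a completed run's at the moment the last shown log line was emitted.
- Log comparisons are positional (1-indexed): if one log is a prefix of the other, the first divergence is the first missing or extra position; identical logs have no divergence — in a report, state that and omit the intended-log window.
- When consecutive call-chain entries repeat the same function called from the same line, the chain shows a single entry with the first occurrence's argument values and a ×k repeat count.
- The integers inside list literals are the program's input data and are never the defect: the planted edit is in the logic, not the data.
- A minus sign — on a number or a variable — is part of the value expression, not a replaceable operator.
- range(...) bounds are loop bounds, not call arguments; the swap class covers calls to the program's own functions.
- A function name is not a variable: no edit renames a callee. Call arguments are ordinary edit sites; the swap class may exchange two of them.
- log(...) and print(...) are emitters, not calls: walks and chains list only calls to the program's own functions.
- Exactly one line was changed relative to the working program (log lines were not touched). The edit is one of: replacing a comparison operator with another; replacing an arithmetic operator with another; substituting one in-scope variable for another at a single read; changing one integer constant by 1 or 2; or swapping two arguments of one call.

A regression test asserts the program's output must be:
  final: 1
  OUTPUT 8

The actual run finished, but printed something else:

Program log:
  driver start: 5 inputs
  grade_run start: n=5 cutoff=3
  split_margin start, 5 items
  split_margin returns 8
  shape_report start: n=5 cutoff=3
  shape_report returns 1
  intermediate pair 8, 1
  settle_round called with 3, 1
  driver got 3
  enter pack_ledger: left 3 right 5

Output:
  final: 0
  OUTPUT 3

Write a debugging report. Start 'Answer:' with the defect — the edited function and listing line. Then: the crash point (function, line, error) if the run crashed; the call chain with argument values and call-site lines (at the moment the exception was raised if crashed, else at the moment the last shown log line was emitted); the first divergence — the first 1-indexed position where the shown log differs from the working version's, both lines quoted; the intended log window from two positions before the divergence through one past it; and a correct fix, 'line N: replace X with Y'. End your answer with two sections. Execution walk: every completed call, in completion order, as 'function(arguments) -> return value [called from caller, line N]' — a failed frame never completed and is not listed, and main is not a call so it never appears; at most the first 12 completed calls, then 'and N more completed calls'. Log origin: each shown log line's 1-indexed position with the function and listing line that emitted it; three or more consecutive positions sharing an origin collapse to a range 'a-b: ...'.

Answer: the defect is in grade_run at line 30.
Core observation: At log position 8 the runs split — shown 'settle_round called with 3, 1', but the working version logs 'settle_round called with 8, 1'.
Call chain: main -> pack_ledger(3, 5) (called at line 44).
First divergence: at position 8 the run shows 'settle_round called with 3, 1' where the working version logs 'settle_round called with 8, 1'.
Intended log window:
  6: shape_report returns 1
  7: intermediate pair 8, 1
  8: settle_round called with 8, 1
  9: driver got 8
Execution walk:
  split_margin([3, 7, 7, 8, 8]) -> 8  [called from grade_run, line 27]
  shape_report([3, 7, 7, 8, 8], 3) -> 1  [called from grade_run, line 28]
  settle_round(3, 1) -> 3  [called from grade_run, line 30]
  grade_run([3, 7, 7, 8, 8], 3) -> 3  [called from main, line 42]
  pack_ledger(3, 5) -> 0  [called from main, line 44]
Log origin:
  1: logged in main at line 41
  2: logged in grade_run at line 26
  3: logged in split_margin at line 2
  4: logged in split_margin at line 7
  5: logged in shape_report at line 11
  6: logged in shape_report at line 16
  7: logged in grade_run at line 29
  8: logged in settle_round at line 20
  9: logged in main at line 43
  10: logged in pack_ledger at line 33
A correct fix: line 30: replace `low` with `pos`.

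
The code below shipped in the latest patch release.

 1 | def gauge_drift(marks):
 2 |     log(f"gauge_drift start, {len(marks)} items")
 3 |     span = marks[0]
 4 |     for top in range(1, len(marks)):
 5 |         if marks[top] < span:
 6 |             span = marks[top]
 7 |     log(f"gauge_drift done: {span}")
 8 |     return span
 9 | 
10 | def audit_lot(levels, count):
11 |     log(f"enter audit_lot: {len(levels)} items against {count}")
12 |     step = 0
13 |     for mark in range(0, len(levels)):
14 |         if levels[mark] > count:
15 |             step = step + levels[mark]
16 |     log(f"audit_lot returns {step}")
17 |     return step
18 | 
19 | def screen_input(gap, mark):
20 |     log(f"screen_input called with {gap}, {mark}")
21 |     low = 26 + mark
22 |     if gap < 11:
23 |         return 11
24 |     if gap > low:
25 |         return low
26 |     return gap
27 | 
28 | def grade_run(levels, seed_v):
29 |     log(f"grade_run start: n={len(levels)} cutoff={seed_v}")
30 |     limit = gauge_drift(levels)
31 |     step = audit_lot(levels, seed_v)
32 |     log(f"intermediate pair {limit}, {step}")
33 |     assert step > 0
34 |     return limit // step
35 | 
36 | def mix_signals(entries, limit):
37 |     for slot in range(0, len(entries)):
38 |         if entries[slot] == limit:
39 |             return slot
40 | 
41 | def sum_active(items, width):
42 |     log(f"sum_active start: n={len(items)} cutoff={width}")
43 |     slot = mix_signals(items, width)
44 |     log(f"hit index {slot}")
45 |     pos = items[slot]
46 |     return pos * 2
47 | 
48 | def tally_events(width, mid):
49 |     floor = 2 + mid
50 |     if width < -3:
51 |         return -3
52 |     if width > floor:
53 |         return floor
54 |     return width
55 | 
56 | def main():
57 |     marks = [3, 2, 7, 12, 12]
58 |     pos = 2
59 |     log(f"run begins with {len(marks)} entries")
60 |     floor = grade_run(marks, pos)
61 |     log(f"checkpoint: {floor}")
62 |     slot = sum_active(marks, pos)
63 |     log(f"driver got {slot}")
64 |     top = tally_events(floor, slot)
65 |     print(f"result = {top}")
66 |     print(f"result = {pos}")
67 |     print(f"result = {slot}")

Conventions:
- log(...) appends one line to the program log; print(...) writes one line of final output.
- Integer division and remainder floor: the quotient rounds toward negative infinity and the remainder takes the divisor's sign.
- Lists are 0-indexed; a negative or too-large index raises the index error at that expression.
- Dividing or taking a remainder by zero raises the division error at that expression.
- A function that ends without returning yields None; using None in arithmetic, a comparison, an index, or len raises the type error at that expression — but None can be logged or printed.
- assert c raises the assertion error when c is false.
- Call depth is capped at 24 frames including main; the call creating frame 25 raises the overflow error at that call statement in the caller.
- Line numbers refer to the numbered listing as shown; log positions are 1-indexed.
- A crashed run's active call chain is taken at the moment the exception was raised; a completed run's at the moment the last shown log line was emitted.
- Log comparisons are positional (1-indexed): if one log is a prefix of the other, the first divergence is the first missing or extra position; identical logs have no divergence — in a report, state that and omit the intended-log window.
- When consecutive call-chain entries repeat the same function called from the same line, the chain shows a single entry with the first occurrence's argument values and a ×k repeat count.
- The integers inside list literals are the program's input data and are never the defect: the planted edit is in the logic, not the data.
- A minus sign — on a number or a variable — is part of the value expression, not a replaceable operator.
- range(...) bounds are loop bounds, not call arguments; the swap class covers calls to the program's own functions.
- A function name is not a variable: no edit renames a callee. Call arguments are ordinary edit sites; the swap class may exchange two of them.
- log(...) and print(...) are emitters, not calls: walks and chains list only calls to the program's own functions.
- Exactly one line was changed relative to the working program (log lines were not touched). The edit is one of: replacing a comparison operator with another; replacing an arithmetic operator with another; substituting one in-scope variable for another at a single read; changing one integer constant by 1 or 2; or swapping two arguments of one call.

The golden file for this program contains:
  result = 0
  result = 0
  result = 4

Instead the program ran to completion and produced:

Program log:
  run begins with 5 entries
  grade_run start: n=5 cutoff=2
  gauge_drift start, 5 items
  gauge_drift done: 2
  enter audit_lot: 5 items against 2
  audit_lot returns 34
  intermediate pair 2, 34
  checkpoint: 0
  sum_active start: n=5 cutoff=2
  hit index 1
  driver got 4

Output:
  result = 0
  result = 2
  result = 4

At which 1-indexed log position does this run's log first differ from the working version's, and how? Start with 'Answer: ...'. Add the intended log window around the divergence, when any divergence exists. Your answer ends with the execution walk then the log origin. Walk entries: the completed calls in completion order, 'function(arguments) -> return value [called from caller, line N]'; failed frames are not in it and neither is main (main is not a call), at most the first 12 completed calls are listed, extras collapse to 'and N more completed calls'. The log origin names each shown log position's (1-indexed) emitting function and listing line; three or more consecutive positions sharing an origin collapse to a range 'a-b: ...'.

Answer: none (the log streams are identical).
Execution walk:
  gauge_drift([3, 2, 7, 12, 12]) -> 2  [called from grade_run, line 30]
  audit_lot([3, 2, 7, 12, 12], 2) -> 34  [called from grade_run, line 31]
  grade_run([3, 2, 7, 12, 12], 2) -> 0  [called from main, line 60]
  mix_signals([3, 2, 7, 12, 12], 2) -> 1  [called from sum_active, line 43]
  sum_active([3, 2, 7, 12, 12], 2) -> 4  [called from main, line 62]
  tally_events(0, 4) -> 0  [called from main, line 64]
Origin of each log line:
  1: emitted by main (line 59)
  2: emitted by grade_run (line 29)
  3: emitted by gauge_drift (line 2)
  4: emitted by gauge_drift (line 7)
  5: emitted by audit_lot (line 11)
  6: emitted by audit_lot (line 16)
  7: emitted by grade_run (line 32)
  8: emitted by main (line 61)
  9: emitted by sum_active (line 42)
  10: emitted by sum_active (line 44)
  11: emitted by main (line 63)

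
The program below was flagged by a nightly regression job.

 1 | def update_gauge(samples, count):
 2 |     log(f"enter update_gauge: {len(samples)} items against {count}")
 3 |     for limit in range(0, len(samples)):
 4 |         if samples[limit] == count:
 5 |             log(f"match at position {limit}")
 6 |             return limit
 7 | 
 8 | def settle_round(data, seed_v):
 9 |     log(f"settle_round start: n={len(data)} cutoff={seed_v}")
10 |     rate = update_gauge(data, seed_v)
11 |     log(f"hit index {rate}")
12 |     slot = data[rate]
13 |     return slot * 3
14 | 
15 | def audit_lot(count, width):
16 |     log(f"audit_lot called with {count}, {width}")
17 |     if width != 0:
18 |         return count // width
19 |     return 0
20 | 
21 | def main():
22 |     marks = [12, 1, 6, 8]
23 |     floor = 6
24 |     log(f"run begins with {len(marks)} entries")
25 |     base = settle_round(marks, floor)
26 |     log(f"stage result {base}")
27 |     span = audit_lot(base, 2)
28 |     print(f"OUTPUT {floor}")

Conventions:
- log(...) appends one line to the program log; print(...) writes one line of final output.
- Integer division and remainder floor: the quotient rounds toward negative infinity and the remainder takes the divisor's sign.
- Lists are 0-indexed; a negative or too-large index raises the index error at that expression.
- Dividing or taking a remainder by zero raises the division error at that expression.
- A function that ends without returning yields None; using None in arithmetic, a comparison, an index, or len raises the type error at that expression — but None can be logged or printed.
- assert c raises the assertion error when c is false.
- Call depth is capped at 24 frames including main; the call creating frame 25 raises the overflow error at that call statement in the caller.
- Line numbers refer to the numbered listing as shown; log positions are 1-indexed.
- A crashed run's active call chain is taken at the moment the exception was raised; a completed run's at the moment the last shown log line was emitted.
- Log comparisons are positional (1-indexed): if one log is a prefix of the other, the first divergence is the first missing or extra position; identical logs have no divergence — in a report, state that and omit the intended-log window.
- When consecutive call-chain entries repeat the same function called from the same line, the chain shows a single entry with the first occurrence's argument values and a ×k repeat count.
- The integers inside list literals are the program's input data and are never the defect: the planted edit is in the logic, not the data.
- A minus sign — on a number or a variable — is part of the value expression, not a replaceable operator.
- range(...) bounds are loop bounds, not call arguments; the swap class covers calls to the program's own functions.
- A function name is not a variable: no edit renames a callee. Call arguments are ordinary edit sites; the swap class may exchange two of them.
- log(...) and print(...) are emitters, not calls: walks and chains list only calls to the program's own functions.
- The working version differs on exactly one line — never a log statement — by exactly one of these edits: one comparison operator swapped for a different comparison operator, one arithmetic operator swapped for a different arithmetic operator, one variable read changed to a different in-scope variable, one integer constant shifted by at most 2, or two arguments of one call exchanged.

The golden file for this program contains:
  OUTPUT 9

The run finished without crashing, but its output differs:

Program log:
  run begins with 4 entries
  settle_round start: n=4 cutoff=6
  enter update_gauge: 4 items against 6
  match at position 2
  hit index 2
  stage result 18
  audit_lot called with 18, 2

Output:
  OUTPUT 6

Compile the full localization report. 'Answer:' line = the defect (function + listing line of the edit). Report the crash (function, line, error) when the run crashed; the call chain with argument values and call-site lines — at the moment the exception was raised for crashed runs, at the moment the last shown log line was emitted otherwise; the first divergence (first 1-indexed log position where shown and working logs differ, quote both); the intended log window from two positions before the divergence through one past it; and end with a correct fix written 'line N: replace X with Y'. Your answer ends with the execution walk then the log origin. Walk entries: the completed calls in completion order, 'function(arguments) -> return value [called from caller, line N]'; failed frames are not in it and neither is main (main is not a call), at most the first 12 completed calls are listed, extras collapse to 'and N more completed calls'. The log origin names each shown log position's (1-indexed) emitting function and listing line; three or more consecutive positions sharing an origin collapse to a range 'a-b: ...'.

Answer: the defect is in main at line 28.
Key observation: Every logged value matches the working version; the printed result is what differs.
Call chain: main -> audit_lot(18, 2) (called at line 27).
First divergence: none — the logs agree in full.
Execution walk:
  update_gauge([12, 1, 6, 8], 6) -> 2  [called from settle_round, line 10]
  settle_round([12, 1, 6, 8], 6) -> 18  [called from main, line 25]
  audit_lot(18, 2) -> 9  [called from main, line 27]
Log line origins:
  1: logged in main at line 24
  2: logged in settle_round at line 9
  3: logged in update_gauge at line 2
  4: logged in update_gauge at line 5
  5: logged in settle_round at line 11
  6: logged in main at line 26
  7: logged in audit_lot at line 16
A correct fix: line 28: replace `floor` with `span`.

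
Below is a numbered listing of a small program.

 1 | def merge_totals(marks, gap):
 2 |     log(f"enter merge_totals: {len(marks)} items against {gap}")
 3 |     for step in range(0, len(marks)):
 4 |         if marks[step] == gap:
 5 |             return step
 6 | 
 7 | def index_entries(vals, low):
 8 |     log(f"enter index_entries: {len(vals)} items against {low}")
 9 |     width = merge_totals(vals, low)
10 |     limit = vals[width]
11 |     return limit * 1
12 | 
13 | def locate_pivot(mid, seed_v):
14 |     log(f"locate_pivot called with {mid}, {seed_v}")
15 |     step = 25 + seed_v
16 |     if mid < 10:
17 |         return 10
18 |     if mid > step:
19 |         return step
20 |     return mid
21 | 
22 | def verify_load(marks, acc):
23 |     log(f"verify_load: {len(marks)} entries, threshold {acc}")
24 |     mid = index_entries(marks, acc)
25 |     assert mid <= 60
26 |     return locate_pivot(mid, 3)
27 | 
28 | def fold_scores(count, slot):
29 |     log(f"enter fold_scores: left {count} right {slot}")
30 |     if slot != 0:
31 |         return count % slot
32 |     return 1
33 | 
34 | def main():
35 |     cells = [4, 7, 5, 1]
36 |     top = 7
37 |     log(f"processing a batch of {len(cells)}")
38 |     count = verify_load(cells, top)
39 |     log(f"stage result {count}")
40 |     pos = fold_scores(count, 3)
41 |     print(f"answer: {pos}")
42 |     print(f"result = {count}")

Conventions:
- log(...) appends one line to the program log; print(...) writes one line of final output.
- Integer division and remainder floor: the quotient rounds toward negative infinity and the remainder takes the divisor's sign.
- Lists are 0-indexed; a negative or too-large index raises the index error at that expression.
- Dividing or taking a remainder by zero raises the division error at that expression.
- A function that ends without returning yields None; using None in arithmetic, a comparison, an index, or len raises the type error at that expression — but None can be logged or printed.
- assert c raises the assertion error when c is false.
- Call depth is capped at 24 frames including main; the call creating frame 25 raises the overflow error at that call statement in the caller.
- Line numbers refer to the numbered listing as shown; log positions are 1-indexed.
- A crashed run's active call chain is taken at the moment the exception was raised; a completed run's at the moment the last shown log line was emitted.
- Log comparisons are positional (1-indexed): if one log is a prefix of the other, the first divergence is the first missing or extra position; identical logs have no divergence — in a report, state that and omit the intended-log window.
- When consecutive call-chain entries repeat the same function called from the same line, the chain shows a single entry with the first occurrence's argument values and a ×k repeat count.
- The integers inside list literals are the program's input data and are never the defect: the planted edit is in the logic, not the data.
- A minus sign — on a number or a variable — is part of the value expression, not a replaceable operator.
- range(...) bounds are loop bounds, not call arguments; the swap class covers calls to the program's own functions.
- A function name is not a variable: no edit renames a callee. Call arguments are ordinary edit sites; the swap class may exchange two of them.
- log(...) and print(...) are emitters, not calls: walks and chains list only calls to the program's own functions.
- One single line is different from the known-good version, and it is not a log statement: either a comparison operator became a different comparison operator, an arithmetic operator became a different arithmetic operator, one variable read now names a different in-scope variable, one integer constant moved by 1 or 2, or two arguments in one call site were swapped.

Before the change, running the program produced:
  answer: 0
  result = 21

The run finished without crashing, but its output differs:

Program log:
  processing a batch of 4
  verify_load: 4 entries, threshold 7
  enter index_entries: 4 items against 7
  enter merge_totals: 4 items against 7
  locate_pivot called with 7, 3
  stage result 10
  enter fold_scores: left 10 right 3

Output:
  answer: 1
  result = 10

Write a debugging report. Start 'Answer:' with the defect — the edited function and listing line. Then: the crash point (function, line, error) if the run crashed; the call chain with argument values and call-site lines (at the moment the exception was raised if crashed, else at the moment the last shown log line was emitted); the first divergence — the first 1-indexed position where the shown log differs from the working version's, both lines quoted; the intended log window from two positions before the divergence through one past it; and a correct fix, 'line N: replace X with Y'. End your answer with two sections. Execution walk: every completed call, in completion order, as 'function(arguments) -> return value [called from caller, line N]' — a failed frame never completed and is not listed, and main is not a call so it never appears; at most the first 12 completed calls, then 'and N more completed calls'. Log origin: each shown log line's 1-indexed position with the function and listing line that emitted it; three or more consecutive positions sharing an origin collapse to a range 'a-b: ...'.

Answer: the defect is in index_entries at line 11.
The tell: Everything matches until log position 5, which reads 'locate_pivot called with 7, 3' in place of 'locate_pivot called with 21, 3'.
Call chain: main -> fold_scores(10, 3) (called at line 40).
First divergence: at position 5 the run shows 'locate_pivot called with 7, 3' where the working version logs 'locate_pivot called with 21, 3'.
Intended log window:
  3: enter index_entries: 4 items against 7
  4: enter merge_totals: 4 items against 7
  5: locate_pivot called with 21, 3
  6: stage result 21
Execution walk:
  merge_totals([4, 7, 5, 1], 7) -> 1  [called from index_entries, line 9]
  index_entries([4, 7, 5, 1], 7) -> 7  [called from verify_load, line 24]
  locate_pivot(7, 3) -> 10  [called from verify_load, line 26]
  verify_load([4, 7, 5, 1], 7) -> 10  [called from main, line 38]
  fold_scores(10, 3) -> 1  [called from main, line 40]
Log origin:
  1: emitted by main (line 37)
  2: emitted by verify_load (line 23)
  3: emitted by index_entries (line 8)
  4: emitted by merge_totals (line 2)
  5: emitted by locate_pivot (line 14)
  6: emitted by main (line 39)
  7: emitted by fold_scores (line 29)
A correct fix: line 11: replace `1` with `3`.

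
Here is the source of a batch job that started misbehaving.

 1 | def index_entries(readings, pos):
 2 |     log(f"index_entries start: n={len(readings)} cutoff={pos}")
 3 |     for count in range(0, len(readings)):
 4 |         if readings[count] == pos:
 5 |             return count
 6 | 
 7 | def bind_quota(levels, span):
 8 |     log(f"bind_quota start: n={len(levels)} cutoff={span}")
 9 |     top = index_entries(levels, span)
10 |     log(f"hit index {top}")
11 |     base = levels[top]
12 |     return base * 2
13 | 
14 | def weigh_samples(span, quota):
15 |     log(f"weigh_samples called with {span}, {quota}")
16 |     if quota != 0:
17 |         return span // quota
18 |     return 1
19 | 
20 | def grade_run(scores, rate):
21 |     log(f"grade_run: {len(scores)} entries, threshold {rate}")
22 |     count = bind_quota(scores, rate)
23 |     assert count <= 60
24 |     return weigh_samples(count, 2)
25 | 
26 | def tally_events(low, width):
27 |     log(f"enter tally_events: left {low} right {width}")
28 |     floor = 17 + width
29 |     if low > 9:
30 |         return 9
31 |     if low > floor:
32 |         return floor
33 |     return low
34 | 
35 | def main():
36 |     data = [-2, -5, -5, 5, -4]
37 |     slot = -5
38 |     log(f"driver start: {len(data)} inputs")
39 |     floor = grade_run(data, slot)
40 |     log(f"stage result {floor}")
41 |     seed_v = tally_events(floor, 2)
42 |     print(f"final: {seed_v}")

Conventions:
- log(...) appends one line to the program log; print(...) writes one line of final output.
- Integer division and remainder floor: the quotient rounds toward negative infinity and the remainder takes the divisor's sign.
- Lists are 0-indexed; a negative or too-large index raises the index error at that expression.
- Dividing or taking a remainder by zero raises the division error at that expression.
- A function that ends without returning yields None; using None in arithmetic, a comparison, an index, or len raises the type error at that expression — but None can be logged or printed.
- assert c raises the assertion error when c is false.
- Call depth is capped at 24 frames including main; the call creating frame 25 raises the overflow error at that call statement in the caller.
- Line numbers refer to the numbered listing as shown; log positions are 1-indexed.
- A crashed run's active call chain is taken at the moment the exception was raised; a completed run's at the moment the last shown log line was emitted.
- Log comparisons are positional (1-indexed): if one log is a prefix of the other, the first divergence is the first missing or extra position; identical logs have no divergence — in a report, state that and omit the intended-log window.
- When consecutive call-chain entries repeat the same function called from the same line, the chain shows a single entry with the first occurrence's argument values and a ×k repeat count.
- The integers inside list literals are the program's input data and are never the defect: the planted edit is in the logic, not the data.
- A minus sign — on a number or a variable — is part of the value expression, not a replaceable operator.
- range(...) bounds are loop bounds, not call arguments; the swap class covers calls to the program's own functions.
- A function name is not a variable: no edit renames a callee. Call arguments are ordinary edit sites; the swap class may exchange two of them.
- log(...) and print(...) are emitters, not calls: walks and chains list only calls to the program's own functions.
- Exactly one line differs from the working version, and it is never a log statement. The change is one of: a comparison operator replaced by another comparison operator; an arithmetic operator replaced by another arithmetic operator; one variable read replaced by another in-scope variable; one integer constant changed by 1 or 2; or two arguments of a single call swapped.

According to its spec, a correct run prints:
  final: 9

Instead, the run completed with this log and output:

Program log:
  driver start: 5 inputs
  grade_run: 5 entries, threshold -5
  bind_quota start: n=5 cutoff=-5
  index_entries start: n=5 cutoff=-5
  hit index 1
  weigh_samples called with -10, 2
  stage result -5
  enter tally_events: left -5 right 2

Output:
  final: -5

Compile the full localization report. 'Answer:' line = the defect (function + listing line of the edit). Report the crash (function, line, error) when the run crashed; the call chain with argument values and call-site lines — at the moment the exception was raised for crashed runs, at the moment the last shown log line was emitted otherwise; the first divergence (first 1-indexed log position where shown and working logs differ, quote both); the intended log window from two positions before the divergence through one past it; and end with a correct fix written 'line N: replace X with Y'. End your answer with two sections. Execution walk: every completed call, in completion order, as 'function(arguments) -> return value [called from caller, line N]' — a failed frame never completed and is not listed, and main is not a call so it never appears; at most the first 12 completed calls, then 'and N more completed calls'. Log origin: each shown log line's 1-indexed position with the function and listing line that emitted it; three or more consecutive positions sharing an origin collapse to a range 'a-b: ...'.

Answer: the defect is in tally_events at line 29.
The tell: Nothing in the log betrays the bug — only the output does.
Call chain: main -> tally_events(-5, 2) (called at line 41).
First divergence: there is none — every log position agrees.
Execution walk:
  index_entries([-2, -5, -5, 5, -4], -5) -> 1  [called from bind_quota, line 9]
  bind_quota([-2, -5, -5, 5, -4], -5) -> -10  [called from grade_run, line 22]
  weigh_samples(-10, 2) -> -5  [called from grade_run, line 24]
  grade_run([-2, -5, -5, 5, -4], -5) -> -5  [called from main, line 39]
  tally_events(-5, 2) -> -5  [called from main, line 41]
Log origin:
  1: from main, line 38
  2: from grade_run, line 21
  3: from bind_quota, line 8
  4: from index_entries, line 2
  5: from bind_quota, line 10
  6: from weigh_samples, line 15
  7: from main, line 40
  8: from tally_events, line 27
A correct fix: line 29: replace `>` with `<`.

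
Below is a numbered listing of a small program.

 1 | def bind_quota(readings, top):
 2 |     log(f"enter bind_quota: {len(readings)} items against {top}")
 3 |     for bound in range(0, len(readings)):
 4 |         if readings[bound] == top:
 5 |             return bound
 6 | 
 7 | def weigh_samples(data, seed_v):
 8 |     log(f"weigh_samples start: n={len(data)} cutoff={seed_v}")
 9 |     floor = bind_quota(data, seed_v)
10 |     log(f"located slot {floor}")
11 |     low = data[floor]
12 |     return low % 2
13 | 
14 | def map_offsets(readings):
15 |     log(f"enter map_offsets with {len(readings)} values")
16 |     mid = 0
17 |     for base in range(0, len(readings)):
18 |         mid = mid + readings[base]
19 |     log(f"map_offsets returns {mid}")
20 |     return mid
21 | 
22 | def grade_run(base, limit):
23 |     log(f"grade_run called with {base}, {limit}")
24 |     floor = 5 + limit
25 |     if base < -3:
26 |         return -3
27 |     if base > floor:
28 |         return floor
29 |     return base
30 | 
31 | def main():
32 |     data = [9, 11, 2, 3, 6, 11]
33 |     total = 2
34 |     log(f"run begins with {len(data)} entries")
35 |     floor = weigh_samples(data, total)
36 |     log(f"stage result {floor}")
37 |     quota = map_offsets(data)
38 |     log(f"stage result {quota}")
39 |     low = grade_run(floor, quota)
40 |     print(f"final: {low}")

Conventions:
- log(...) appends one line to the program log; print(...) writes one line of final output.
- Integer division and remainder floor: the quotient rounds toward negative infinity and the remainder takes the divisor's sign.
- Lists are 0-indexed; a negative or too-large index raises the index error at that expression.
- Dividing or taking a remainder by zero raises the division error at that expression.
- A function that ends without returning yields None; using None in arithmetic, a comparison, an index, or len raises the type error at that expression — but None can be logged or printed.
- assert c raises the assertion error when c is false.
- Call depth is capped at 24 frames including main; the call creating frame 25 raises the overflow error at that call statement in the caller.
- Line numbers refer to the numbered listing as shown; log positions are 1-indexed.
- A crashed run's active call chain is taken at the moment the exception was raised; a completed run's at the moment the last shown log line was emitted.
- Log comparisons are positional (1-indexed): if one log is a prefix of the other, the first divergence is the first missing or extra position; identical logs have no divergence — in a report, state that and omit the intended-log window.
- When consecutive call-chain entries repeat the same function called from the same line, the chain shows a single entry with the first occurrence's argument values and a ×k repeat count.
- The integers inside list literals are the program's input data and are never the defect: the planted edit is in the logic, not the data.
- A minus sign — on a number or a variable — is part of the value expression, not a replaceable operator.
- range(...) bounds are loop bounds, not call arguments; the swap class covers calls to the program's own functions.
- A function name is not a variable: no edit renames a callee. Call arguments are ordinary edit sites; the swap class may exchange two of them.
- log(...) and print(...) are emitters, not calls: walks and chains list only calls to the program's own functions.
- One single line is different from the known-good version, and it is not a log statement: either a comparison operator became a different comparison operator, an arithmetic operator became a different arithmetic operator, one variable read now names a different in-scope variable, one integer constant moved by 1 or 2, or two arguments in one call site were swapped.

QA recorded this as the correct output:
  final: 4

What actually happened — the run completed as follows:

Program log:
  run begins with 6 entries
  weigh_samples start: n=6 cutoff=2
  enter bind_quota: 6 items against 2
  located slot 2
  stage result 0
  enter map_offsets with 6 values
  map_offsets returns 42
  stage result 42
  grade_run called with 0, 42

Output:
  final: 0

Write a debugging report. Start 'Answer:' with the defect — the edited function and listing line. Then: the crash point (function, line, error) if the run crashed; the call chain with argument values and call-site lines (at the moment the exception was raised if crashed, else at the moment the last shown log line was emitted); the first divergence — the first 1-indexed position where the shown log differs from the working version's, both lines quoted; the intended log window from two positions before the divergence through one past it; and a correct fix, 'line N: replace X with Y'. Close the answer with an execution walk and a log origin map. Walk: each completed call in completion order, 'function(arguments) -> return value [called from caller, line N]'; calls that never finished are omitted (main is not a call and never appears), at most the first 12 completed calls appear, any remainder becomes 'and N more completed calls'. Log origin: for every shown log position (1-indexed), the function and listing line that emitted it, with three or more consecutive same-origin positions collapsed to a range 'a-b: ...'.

Answer: the defect is in weigh_samples at line 12.
The tell: Position 5 is the first bad log line: 'stage result 0' should read 'stage result 4'.
Call chain: main -> grade_run(0, 42) (called at line 39).
First divergence: at position 5 the run shows 'stage result 0' where the working version logs 'stage result 4'.
Intended log window:
  3: enter bind_quota: 6 items against 2
  4: located slot 2
  5: stage result 4
  6: enter map_offsets with 6 values
Execution walk:
  bind_quota([9, 11, 2, 3, 6, 11], 2) -> 2  [called from weigh_samples, line 9]
  weigh_samples([9, 11, 2, 3, 6, 11], 2) -> 0  [called from main, line 35]
  map_offsets([9, 11, 2, 3, 6, 11]) -> 42  [called from main, line 37]
  grade_run(0, 42) -> 0  [called from main, line 39]
Log origins:
  1: from main, line 34
  2: from weigh_samples, line 8
  3: from bind_quota, line 2
  4: from weigh_samples, line 10
  5: from main, line 36
  6: from map_offsets, line 15
  7: from map_offsets, line 19
  8: from main, line 38
  9: from grade_run, line 23
A correct fix: line 12: replace `%` with `*`.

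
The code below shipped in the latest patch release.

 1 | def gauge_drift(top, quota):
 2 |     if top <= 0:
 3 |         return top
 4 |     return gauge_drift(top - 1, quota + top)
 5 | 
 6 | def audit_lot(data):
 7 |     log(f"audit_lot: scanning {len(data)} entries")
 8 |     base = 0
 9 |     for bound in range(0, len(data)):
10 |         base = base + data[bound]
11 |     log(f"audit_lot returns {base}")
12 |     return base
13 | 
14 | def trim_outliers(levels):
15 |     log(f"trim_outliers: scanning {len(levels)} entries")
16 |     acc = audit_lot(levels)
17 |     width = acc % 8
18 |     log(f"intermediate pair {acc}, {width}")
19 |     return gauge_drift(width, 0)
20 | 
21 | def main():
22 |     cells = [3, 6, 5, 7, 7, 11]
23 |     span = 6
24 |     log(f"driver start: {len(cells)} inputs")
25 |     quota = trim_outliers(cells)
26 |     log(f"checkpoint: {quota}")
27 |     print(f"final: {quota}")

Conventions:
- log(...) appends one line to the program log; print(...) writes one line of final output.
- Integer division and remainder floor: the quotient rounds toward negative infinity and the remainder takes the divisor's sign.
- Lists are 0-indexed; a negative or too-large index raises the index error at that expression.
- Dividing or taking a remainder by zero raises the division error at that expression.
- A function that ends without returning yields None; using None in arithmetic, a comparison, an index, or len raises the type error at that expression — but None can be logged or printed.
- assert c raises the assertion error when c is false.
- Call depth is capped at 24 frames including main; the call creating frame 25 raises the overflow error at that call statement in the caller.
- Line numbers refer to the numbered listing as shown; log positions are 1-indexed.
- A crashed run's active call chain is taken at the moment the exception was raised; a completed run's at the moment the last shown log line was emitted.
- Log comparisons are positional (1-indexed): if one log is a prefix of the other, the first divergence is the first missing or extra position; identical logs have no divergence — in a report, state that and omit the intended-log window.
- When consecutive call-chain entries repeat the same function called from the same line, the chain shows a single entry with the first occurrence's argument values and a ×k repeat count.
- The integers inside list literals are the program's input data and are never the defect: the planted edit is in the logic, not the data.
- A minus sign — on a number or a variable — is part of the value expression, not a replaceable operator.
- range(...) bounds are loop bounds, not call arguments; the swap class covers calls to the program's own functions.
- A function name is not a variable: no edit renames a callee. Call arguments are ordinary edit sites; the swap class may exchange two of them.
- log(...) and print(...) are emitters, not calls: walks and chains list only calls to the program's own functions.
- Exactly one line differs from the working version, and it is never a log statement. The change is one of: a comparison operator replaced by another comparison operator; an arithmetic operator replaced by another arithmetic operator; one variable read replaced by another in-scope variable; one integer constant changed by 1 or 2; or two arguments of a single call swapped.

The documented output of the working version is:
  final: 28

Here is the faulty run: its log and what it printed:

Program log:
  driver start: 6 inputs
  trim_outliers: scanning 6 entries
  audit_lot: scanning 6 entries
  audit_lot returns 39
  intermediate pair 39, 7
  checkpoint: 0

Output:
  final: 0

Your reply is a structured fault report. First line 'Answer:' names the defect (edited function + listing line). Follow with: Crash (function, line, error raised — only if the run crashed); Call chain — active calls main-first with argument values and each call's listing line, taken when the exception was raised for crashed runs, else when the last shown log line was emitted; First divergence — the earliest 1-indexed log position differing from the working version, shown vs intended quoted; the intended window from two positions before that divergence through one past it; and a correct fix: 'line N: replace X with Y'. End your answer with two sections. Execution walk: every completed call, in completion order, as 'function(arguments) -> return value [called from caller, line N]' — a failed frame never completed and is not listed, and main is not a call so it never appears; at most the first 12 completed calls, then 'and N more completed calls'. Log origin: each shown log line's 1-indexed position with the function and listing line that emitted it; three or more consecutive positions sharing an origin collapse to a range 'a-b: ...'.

Answer: the defect is in gauge_drift at line 3.
The tell: At log position 6 the runs split — shown 'checkpoint: 0', but the working version logs 'checkpoint: 28'.
Call chain: main.
First divergence: position 6 — the shown line 'checkpoint: 0' should read 'checkpoint: 28'.
Intended log window:
  4: audit_lot returns 39
  5: intermediate pair 39, 7
  6: checkpoint: 28
Execution walk:
  audit_lot([3, 6, 5, 7, 7, 11]) -> 39  [called from trim_outliers, line 16]
  gauge_drift(0, 28) -> 0  [called from gauge_drift, line 4]
  gauge_drift(1, 27) -> 0  [called from gauge_drift, line 4]
  gauge_drift(2, 25) -> 0  [called from gauge_drift, line 4]
  gauge_drift(3, 22) -> 0  [called from gauge_drift, line 4]
  gauge_drift(4, 18) -> 0  [called from gauge_drift, line 4]
  gauge_drift(5, 13) -> 0  [called from gauge_drift, line 4]
  gauge_drift(6, 7) -> 0  [called from gauge_drift, line 4]
  gauge_drift(7, 0) -> 0  [called from trim_outliers, line 19]
  trim_outliers([3, 6, 5, 7, 7, 11]) -> 0  [called from main, line 25]
Log line origins:
  1 — main, line 24
  2 — trim_outliers, line 15
  3 — audit_lot, line 7
  4 — audit_lot, line 11
  5 — trim_outliers, line 18
  6 — main, line 26
A correct fix: line 3: replace `top` with `quota`.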